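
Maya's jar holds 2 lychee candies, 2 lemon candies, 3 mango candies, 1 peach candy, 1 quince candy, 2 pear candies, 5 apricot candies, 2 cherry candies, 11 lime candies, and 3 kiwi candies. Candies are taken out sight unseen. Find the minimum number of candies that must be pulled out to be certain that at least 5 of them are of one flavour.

Pigeonhole: put each drawn candy into a box by flavour. The largest draw with every box below 5 takes min(count, 4) from each flavour; flavours with fewer than 4 contribute all they have.
Σ min(cᵢ, 4) = 2 + 2 + 3 + 1 + 1 + 2 + 4 + 2 + 4 + 3 = 24.
Draw number 24 + 1 = 25 must push one box to 5.

25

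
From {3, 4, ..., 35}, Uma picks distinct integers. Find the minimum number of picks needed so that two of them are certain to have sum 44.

21

Group the elements by complementary pair {x, 44−x}: {9,35}, {10,34}, {11,33}, …, giving 13 two-element pairs, the single value 22 (it cannot pair with itself since the integers are distinct), and 6 integers whose partner 44−x falls outside [3,35].
By pigeonhole, treating each of those 20 groups as a pigeonhole, one can pick one integer per group — 20 integers — with no two summing to 44.
The 21st integer lands in an occupied pair, forcing a sum of 44.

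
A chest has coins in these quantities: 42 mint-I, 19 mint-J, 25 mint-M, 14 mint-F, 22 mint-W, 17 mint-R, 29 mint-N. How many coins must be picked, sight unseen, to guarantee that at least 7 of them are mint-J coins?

156

In the worst case for collecting mint-J coins, every non-mint-J coin comes out first.
There are 42 + 25 + 14 + 22 + 17 + 29 = 149 non-mint-J coins altogether.
After those, each further coin must be mint-J, so 149 + 7 = 156 draws guarantee 7 mint-J coins.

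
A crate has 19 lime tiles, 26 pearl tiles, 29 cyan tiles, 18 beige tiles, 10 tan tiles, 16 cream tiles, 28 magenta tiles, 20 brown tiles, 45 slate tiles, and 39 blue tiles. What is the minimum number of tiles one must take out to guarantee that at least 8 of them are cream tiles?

242

In the worst case for collecting cream tiles, every non-cream tile comes out first.
There are 19 + 26 + 29 + 18 + 10 + 28 + 20 + 45 + 39 = 234 non-cream tiles altogether.
After those, each further tile must be cream, so 234 + 8 = 242 draws guarantee 8 cream tiles.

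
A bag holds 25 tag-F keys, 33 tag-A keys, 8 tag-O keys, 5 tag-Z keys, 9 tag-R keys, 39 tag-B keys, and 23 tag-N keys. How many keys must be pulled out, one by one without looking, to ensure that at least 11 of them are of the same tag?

63

An adversary could hand out at most 10 keys per tag (tag-O, tag-Z, tag-R run out sooner): 10 + 10 + 8 + 5 + 9 + 10 + 10 = 62 keys and still no tag has 11.
By the pigeonhole principle, one more key lands in a tag already at 10, so 63 draws are enough and 62 are not.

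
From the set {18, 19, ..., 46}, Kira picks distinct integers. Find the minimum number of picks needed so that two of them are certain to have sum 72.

A set avoiding the sum 72 can contain at most one of each pair {x, 72−x}, plus the 9 elements whose complement lies outside the range or equal to its own complement.
The integers 18, …, 36 (19 of them) are such a set: any two sum to at least 18+19 = 37 and at most 35+36 = 71 < 72.
By pigeonhole, any 20th integer completes one of the 10 pairs, so 20 choices force a sum of 72.

20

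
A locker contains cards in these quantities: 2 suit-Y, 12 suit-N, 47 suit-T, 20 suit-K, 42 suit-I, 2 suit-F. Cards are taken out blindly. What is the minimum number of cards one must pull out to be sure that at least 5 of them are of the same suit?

21

Pigeonhole: the 6 suits are the holes; the cards drawn are the pigeons.
To avoid 5 of any one suit, the worst case takes at most 4 of each suit, or every card of a suit that has fewer than 4.
That gives 2 + 4 + 4 + 4 + 4 + 2 = 20 cards with no suit reaching 5.
The next card forces some suit to 5, so 20 + 1 = 21.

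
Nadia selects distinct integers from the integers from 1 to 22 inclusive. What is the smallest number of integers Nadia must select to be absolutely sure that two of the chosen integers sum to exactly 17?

A set avoiding the sum 17 can contain at most one of each pair {x, 17−x}, plus the 6 elements whose complement lies outside the range.
The integers 9, …, 22 (14 of them) are such a set: any two sum to at least 9+10 = 19 > 17.
By pigeonhole, any 15th integer completes one of the 8 pairs, so 15 choices force a sum of 17.

15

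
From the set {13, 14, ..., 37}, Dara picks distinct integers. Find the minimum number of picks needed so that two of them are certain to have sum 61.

Group the elements by complementary pair {x, 61−x}: {24,37}, {25,36}, {26,35}, …, giving 7 two-element pairs and 11 integers whose partner 61−x falls outside [13,37].
Treating each of those 18 groups as a pigeonhole, one can pick one integer per group — 18 integers — with no two summing to 61.
The 19th integer lands in an occupied pair, forcing a sum of 61.

19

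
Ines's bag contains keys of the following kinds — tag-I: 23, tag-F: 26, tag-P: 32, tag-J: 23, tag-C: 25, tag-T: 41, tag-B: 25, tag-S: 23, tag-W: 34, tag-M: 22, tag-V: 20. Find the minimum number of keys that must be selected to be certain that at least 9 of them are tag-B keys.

In the worst case for collecting tag-B keys, every non-tag-B key comes out first.
There are 23 + 26 + 32 + 23 + 25 + 41 + 23 + 34 + 22 + 20 = 269 non-tag-B keys altogether.
After those, each further key must be tag-B, so 269 + 9 = 278 draws guarantee 9 tag-B keys.

278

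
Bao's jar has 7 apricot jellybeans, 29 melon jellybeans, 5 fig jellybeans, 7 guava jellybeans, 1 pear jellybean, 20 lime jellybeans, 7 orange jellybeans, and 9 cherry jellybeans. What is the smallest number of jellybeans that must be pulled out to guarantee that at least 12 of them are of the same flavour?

An adversary could hand out at most 11 jellybeans per flavour (6 flavours run out sooner): 7 + 11 + 5 + 7 + 1 + 11 + 7 + 9 = 58 jellybeans and still no flavour has 12.
By pigeonhole, one more jellybean lands in a flavour already at 11, so 59 draws are enough and 58 are not.

59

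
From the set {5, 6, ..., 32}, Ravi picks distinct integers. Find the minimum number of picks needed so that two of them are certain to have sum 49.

21

A set avoiding the sum 49 can contain at most one of each pair {x, 49−x}, plus the 12 elements whose complement lies outside the range.
The integers 5, …, 24 (20 of them) are such a set: any two sum to at least 5+6 = 11 and at most 23+24 = 47 < 49.
By pigeonhole, any 21st integer completes one of the 8 pairs, so 21 choices force a sum of 49.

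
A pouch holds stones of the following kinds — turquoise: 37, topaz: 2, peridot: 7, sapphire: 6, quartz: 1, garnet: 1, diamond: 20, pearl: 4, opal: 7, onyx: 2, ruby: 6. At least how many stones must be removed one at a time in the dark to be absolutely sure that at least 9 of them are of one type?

53

An adversary could hand out at most 8 stones per type (9 types run out sooner): 8 + 2 + 7 + 6 + 1 + 1 + 8 + 4 + 7 + 2 + 6 = 52 stones and still no type has 9.
One more stone lands in a type already at 8, so 53 draws are enough and 52 are not.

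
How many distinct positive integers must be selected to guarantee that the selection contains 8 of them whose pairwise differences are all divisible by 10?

71

Integers whose pairwise differences are multiples of 10 are exactly those sharing a remainder mod 10. The 10 residue classes mod 10 are the pigeonholes.
With 70 integers one could put 7 in each residue class and have no class reach 8.
The 71st integer pushes some class to 8, so 10·7 + 1 = 71.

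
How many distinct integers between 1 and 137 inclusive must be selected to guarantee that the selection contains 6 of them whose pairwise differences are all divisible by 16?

81

Integers whose pairwise differences are multiples of 16 are exactly those sharing a remainder mod 16. Pigeonhole: the 16 residue classes mod 16 are the pigeonholes.
With 80 integers one could put 5 in each residue class and have no class reach 6.
The 81st integer pushes some class to 6, so 16·5 + 1 = 81.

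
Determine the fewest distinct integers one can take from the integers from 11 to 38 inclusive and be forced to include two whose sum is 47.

16

Group the elements by complementary pair {x, 47−x}: {11,36}, {12,35}, {13,34}, …, giving 13 two-element pairs and 2 integers whose partner 47−x falls outside [11,38].
Pigeonhole: treating each of those 15 groups as a pigeonhole, one can pick one integer per group — 15 integers — with no two summing to 47.
The 16th integer lands in an occupied pair, forcing a sum of 47.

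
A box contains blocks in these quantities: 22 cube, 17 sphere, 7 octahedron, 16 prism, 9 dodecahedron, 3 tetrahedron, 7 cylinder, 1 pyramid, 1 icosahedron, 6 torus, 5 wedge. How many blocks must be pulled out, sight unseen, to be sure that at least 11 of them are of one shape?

70

Put each drawn block into a box by shape. The largest draw with every box below 11 takes min(count, 10) from each shape; shapes with fewer than 10 contribute all they have.
Σ min(cᵢ, 10) = 10 + 10 + 7 + 10 + 9 + 3 + 7 + 1 + 1 + 6 + 5 = 69.
Draw number 69 + 1 = 70 must push one box to 11.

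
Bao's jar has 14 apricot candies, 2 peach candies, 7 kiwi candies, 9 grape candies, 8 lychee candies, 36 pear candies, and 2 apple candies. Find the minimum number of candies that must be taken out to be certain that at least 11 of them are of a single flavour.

49

The 7 flavours are the holes; the candies drawn are the pigeons.
To avoid 11 of any one flavour, the worst case takes at most 10 of each flavour, or every candy of a flavour that has fewer than 10.
That gives 10 + 2 + 7 + 9 + 8 + 10 + 2 = 48 candies with no flavour reaching 11.
The next candy forces some flavour to 11, so 48 + 1 = 49.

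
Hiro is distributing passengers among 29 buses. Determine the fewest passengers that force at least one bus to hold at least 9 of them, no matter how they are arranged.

With 232 passengers one could put exactly 8 in each of the 29 buses, and no bus would reach 9.
By the pigeonhole principle, one more passenger must land in a bus that already has 8, giving it 9.
So 29 × 8 + 1 = 233 passengers are required.

233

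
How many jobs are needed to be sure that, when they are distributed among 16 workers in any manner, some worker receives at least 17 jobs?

With 256 jobs one could put exactly 16 in each of the 16 workers, and no worker would reach 17.
Pigeonhole: one more job must land in a worker that already has 16, giving it 17.
So 16 × 16 + 1 = 257 jobs are required.

257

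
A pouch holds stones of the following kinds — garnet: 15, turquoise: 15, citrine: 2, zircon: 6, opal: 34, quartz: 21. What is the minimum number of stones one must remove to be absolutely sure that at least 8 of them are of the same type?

37

By pigeonhole, the 6 types are the holes; the stones drawn are the pigeons.
To avoid 8 of any one type, the worst case takes at most 7 of each type, or every stone of a type that has fewer than 7.
That gives 7 + 7 + 2 + 6 + 7 + 7 = 36 stones with no type reaching 8.
The next stone forces some type to 8, so 36 + 1 = 37.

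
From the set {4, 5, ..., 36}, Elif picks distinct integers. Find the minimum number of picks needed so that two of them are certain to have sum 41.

18

Group the elements by complementary pair {x, 41−x}: {5,36}, {6,35}, {7,34}, …, giving 16 two-element pairs and 1 integer whose partner 41−x falls outside [4,36].
By the pigeonhole principle, treating each of those 17 groups as a pigeonhole, one can pick one integer per group — 17 integers — with no two summing to 41.
The 18th integer lands in an occupied pair, forcing a sum of 41.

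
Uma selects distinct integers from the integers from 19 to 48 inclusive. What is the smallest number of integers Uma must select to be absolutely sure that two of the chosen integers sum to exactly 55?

22

Group the elements by complementary pair {x, 55−x}: {19,36}, {20,35}, {21,34}, …, giving 9 two-element pairs and 12 integers whose partner 55−x falls outside [19,48].
By the pigeonhole principle, treating each of those 21 groups as a pigeonhole, one can pick one integer per group — 21 integers — with no two summing to 55.
The 22nd integer lands in an occupied pair, forcing a sum of 55.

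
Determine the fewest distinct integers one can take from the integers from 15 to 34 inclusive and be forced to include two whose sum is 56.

Two chosen integers sum to 56 exactly when both halves of some pair {x, 56−x} with 22 ≤ x ≤ 56−x ≤ 34 are chosen — 6 such pairs.
The remaining 8 elements (those with no distinct partner in range) can never complete a 56-sum, so the worst case takes all of them and one from each pair: 8 + 6 = 14.
The 15th integer has to be the second member of some pair, so 14 + 1 = 15.

15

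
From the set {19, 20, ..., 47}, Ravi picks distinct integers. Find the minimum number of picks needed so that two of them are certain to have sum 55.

21

Group the elements by complementary pair {x, 55−x}: {19,36}, {20,35}, {21,34}, …, giving 9 two-element pairs and 11 integers whose partner 55−x falls outside [19,47].
By the pigeonhole principle, treating each of those 20 groups as a pigeonhole, one can pick one integer per group — 20 integers — with no two summing to 55.
The 21st integer lands in an occupied pair, forcing a sum of 55.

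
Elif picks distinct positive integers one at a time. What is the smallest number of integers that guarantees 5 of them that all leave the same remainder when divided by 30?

121

The 30 residue classes mod 30 are the pigeonholes.
With 120 integers one could put 4 in each residue class and have no class reach 5.
The 121st integer pushes some class to 5, so 30·4 + 1 = 121.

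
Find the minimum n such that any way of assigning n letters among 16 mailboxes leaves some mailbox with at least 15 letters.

With 224 letters one could put exactly 14 in each of the 16 mailboxes, and no mailbox would reach 15.
One more letter must land in a mailbox that already has 14, giving it 15.
So 16 × 14 + 1 = 225 letters are required.

225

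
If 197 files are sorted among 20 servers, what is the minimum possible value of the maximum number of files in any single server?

10

By pigeonhole, the 20 servers are the holes and the 197 files are the pigeons.
If every server held at most 9 files, the total would be at most 20 × 9 = 180, which is less than 197.
So some server holds at least ⌈197/20⌉ = 10 files.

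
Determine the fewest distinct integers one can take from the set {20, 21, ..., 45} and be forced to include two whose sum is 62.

16

A set avoiding the sum 62 can contain at most one of each pair {x, 62−x}, plus the 4 elements whose complement lies outside the range or equal to its own complement.
The integers 31, …, 45 (15 of them) are such a set: any two sum to at least 31+32 = 63 > 62.
Any 16th integer completes one of the 11 pairs, so 16 choices force a sum of 62.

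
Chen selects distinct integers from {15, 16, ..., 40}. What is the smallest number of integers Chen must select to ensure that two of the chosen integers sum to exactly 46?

19

Two chosen integers sum to 46 exactly when both halves of some pair {x, 46−x} with 15 ≤ x ≤ 46−x ≤ 31 are chosen — 8 such pairs.
The remaining 10 elements (those with no distinct partner in range) can never complete a 46-sum, so the worst case takes all of them and one from each pair: 10 + 8 = 18.
By the pigeonhole principle, the 19th integer has to be the second member of some pair, so 18 + 1 = 19.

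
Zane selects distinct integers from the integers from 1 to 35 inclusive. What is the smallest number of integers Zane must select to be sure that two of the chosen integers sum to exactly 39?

20

Group the elements by complementary pair {x, 39−x}: {4,35}, {5,34}, {6,33}, …, giving 16 two-element pairs and 3 integers whose partner 39−x falls outside [1,35].
Treating each of those 19 groups as a pigeonhole, one can pick one integer per group — 19 integers — with no two summing to 39.
The 20th integer lands in an occupied pair, forcing a sum of 39.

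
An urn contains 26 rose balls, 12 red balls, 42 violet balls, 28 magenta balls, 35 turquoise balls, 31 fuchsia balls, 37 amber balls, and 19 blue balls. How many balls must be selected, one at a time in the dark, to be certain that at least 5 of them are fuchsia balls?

In the worst case for collecting fuchsia balls, every non-fuchsia ball comes out first.
There are 26 + 12 + 42 + 28 + 35 + 37 + 19 = 199 non-fuchsia balls altogether.
After those, each further ball must be fuchsia, so 199 + 5 = 204 draws guarantee 5 fuchsia balls.

204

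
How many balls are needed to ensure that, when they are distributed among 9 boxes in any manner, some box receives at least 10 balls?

With 81 balls one could put exactly 9 in each of the 9 boxes, and no box would reach 10.
One more ball must land in a box that already has 9, giving it 10.
So 9 × 9 + 1 = 82 balls are required.

82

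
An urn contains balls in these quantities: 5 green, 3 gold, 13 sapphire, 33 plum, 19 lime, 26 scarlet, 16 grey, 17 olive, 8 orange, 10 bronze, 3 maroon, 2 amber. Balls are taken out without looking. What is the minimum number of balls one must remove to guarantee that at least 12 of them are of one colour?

By the pigeonhole principle, the 12 colours are the holes; the balls drawn are the pigeons.
To avoid 12 of any one colour, the worst case takes at most 11 of each colour, or every ball of a colour that has fewer than 11.
That gives 5 + 3 + 11 + 11 + 11 + 11 + 11 + 11 + 8 + 10 + 3 + 2 = 97 balls with no colour reaching 12.
The next ball forces some colour to 12, so 97 + 1 = 98.

98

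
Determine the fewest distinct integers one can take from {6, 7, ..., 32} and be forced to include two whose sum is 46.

19

A set avoiding the sum 46 can contain at most one of each pair {x, 46−x}, plus the 9 elements whose complement lies outside the range or equal to its own complement.
The integers 6, …, 23 (18 of them) are such a set: any two sum to at least 6+7 = 13 and at most 22+23 = 45 < 46.
Pigeonhole: any 19th integer completes one of the 9 pairs, so 19 choices force a sum of 46.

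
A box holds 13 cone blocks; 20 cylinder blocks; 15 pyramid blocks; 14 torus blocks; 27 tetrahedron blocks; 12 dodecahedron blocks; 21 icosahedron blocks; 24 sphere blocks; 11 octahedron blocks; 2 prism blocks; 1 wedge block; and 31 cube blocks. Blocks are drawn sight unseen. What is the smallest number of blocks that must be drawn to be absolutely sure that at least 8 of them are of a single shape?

74

An adversary could hand out at most 7 blocks per shape (prism, wedge run out sooner): 7 + 7 + 7 + 7 + 7 + 7 + 7 + 7 + 7 + 2 + 1 + 7 = 73 blocks and still no shape has 8.
One more block lands in a shape already at 7, so 74 draws are enough and 73 are not.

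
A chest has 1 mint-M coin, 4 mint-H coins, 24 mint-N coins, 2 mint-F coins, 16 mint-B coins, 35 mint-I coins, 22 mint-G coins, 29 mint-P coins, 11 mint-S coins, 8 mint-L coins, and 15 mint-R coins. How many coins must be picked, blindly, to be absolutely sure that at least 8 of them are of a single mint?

Pigeonhole: put each drawn coin into a box by mint. The largest draw with every box below 8 takes min(count, 7) from each mint; mints with fewer than 7 contribute all they have.
Σ min(cᵢ, 7) = 1 + 4 + 7 + 2 + 7 + 7 + 7 + 7 + 7 + 7 + 7 = 63.
Draw number 63 + 1 = 64 must push one box to 8.

64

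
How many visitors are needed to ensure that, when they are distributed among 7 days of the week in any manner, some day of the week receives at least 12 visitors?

With 77 visitors one could put exactly 11 in each of the 7 days of the week, and no day of the week would reach 12.
One more visitor must land in a day of the week that already has 11, giving it 12.
So 7 × 11 + 1 = 78 visitors are required.

78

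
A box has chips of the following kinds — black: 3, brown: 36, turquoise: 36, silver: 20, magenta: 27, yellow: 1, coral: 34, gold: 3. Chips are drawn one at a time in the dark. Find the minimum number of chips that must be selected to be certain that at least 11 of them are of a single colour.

The 8 colours are the holes; the chips drawn are the pigeons.
To avoid 11 of any one colour, the worst case takes at most 10 of each colour, or every chip of a colour that has fewer than 10.
That gives 3 + 10 + 10 + 10 + 10 + 1 + 10 + 3 = 57 chips with no colour reaching 11.
The next chip forces some colour to 11, so 57 + 1 = 58.

58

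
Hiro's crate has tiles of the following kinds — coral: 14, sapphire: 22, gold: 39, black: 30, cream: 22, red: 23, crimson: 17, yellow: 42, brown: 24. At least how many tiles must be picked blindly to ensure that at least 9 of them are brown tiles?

In the worst case for collecting brown tiles, every non-brown tile comes out first.
There are 14 + 22 + 39 + 30 + 22 + 23 + 17 + 42 = 209 non-brown tiles altogether.
After those, each further tile must be brown, so 209 + 9 = 218 draws guarantee 9 brown tiles.

218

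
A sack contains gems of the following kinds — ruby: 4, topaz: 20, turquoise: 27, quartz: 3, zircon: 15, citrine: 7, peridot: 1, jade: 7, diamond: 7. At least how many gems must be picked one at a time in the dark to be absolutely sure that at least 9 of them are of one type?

54

Pigeonhole: put each drawn gem into a box by type. The largest draw with every box below 9 takes min(count, 8) from each type; types with fewer than 8 contribute all they have.
Σ min(cᵢ, 8) = 4 + 8 + 8 + 3 + 8 + 7 + 1 + 7 + 7 = 53.
Draw number 53 + 1 = 54 must push one box to 9.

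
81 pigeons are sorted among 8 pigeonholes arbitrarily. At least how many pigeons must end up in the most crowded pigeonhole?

11

By the pigeonhole principle, the 8 pigeonholes are the holes and the 81 pigeons are the pigeons.
If every pigeonhole held at most 10 pigeons, the total would be at most 8 × 10 = 80, which is less than 81.
So some pigeonhole holds at least ⌈81/8⌉ = 11 pigeons.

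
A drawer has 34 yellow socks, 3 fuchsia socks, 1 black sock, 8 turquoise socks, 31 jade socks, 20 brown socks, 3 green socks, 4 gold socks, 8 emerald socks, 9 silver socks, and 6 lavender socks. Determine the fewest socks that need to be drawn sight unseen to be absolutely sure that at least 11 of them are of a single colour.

An adversary could hand out at most 10 socks per colour (8 colours run out sooner): 10 + 3 + 1 + 8 + 10 + 10 + 3 + 4 + 8 + 9 + 6 = 72 socks and still no colour has 11.
By pigeonhole, one more sock lands in a colour already at 10, so 73 draws are enough and 72 are not.

73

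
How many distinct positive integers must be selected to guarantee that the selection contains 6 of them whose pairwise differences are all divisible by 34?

171

Integers whose pairwise differences are multiples of 34 are exactly those sharing a remainder mod 34. The 34 residue classes mod 34 are the pigeonholes.
With 170 integers one could put 5 in each residue class and have no class reach 6.
The 171st integer pushes some class to 6, so 34·5 + 1 = 171.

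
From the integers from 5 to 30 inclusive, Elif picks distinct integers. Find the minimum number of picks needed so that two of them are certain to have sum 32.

Group the elements by complementary pair {x, 32−x}: {5,27}, {6,26}, {7,25}, …, giving 11 two-element pairs, the single value 16 (it cannot pair with itself since the integers are distinct), and 3 integers whose partner 32−x falls outside [5,30].
By pigeonhole, treating each of those 15 groups as a pigeonhole, one can pick one integer per group — 15 integers — with no two summing to 32.
The 16th integer lands in an occupied pair, forcing a sum of 32.

16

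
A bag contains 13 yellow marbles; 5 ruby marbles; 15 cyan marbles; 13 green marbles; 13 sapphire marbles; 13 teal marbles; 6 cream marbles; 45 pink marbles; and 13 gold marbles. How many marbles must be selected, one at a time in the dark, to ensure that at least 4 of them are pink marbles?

95

In the worst case for collecting pink marbles, every non-pink marble comes out first.
There are 13 + 5 + 15 + 13 + 13 + 13 + 6 + 13 = 91 non-pink marbles altogether.
After those, each further marble must be pink, so 91 + 4 = 95 draws guarantee 4 pink marbles.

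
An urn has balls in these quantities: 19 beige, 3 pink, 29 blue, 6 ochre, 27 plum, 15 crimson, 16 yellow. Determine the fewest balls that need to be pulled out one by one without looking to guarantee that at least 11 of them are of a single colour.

60

An adversary could hand out at most 10 balls per colour (pink, ochre run out sooner): 10 + 3 + 10 + 6 + 10 + 10 + 10 = 59 balls and still no colour has 11.
Pigeonhole: one more ball lands in a colour already at 10, so 60 draws are enough and 59 are not.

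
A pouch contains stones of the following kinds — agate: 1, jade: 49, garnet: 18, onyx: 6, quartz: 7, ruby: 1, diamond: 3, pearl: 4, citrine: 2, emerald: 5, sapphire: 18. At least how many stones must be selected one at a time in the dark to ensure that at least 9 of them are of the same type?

54

By pigeonhole, the 11 types are the holes; the stones drawn are the pigeons.
To avoid 9 of any one type, the worst case takes at most 8 of each type, or every stone of a type that has fewer than 8.
That gives 1 + 8 + 8 + 6 + 7 + 1 + 3 + 4 + 2 + 5 + 8 = 53 stones with no type reaching 9.
The next stone forces some type to 9, so 53 + 1 = 54.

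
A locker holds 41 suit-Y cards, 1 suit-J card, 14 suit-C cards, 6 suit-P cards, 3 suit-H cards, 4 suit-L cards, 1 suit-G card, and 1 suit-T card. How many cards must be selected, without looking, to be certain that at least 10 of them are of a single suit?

35

By pigeonhole, put each drawn card into a box by suit. The largest draw with every box below 10 takes min(count, 9) from each suit; suits with fewer than 9 contribute all they have.
Σ min(cᵢ, 9) = 9 + 1 + 9 + 6 + 3 + 4 + 1 + 1 = 34.
Draw number 34 + 1 = 35 must push one box to 10.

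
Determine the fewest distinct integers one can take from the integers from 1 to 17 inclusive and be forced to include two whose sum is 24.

13

A set avoiding the sum 24 can contain at most one of each pair {x, 24−x}, plus the 7 elements whose complement lies outside the range or equal to its own complement.
The integers 1, …, 12 (12 of them) are such a set: any two sum to at least 1+2 = 3 and at most 11+12 = 23 < 24.
By the pigeonhole principle, any 13th integer completes one of the 5 pairs, so 13 choices force a sum of 24.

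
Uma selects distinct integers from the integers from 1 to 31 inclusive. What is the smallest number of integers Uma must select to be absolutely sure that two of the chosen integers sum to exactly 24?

A set avoiding the sum 24 can contain at most one of each pair {x, 24−x}, plus the 9 elements whose complement lies outside the range or equal to its own complement.
The integers 12, …, 31 (20 of them) are such a set: any two sum to at least 12+13 = 25 > 24.
Any 21st integer completes one of the 11 pairs, so 21 choices force a sum of 24.

21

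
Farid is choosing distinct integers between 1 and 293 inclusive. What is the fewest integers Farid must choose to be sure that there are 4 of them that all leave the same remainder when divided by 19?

The 19 residue classes mod 19 are the pigeonholes.
With 57 integers one could put 3 in each residue class and have no class reach 4.
The 58th integer pushes some class to 4, so 19·3 + 1 = 58.

58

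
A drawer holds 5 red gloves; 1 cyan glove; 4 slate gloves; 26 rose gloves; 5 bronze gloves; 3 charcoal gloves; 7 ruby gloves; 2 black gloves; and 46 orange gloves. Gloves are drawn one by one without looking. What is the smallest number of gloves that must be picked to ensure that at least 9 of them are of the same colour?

An adversary could hand out at most 8 gloves per colour (7 colours run out sooner): 5 + 1 + 4 + 8 + 5 + 3 + 7 + 2 + 8 = 43 gloves and still no colour has 9.
By pigeonhole, one more glove lands in a colour already at 8, so 44 draws are enough and 43 are not.

44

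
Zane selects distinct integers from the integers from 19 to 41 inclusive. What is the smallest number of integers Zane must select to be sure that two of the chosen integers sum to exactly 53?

Group the elements by complementary pair {x, 53−x}: {19,34}, {20,33}, {21,32}, …, giving 8 two-element pairs and 7 integers whose partner 53−x falls outside [19,41].
By pigeonhole, treating each of those 15 groups as a pigeonhole, one can pick one integer per group — 15 integers — with no two summing to 53.
The 16th integer lands in an occupied pair, forcing a sum of 53.

16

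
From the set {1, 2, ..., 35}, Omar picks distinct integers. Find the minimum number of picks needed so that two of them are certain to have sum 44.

A set avoiding the sum 44 can contain at most one of each pair {x, 44−x}, plus the 9 elements whose complement lies outside the range or equal to its own complement.
The integers 1, …, 22 (22 of them) are such a set: any two sum to at least 1+2 = 3 and at most 21+22 = 43 < 44.
Pigeonhole: any 23rd integer completes one of the 13 pairs, so 23 choices force a sum of 44.

23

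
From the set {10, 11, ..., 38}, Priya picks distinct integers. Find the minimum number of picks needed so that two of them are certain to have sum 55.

Group the elements by complementary pair {x, 55−x}: {17,38}, {18,37}, {19,36}, …, giving 11 two-element pairs and 7 integers whose partner 55−x falls outside [10,38].
Treating each of those 18 groups as a pigeonhole, one can pick one integer per group — 18 integers — with no two summing to 55.
The 19th integer lands in an occupied pair, forcing a sum of 55.

19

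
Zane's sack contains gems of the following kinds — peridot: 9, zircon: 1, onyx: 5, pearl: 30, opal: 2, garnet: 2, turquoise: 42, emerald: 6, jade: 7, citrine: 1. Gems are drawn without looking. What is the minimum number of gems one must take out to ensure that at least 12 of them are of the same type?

56

By the pigeonhole principle, put each drawn gem into a box by type. The largest draw with every box below 12 takes min(count, 11) from each type; types with fewer than 11 contribute all they have.
Σ min(cᵢ, 11) = 9 + 1 + 5 + 11 + 2 + 2 + 11 + 6 + 7 + 1 = 55.
Draw number 55 + 1 = 56 must push one box to 12.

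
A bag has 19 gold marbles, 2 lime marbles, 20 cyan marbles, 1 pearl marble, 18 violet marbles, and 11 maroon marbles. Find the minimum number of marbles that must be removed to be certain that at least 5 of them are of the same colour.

20

An adversary could hand out at most 4 marbles per colour (lime, pearl run out sooner): 4 + 2 + 4 + 1 + 4 + 4 = 19 marbles and still no colour has 5.
Pigeonhole: one more marble lands in a colour already at 4, so 20 draws are enough and 19 are not.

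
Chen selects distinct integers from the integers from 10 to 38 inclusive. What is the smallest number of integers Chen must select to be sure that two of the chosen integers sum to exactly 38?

21

Two chosen integers sum to 38 exactly when both halves of some pair {x, 38−x} with 10 ≤ x ≤ 38−x ≤ 28 are chosen — 9 such pairs.
The remaining 11 elements (those with no distinct partner in range) can never complete a 38-sum, so the worst case takes all of them and one from each pair: 11 + 9 = 20.
The 21st integer has to be the second member of some pair, so 20 + 1 = 21.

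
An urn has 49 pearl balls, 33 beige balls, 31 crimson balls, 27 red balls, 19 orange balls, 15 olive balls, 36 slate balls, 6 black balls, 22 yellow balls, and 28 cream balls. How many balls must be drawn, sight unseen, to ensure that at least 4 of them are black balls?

In the worst case for collecting black balls, every non-black ball comes out first.
There are 49 + 33 + 31 + 27 + 19 + 15 + 36 + 22 + 28 = 260 non-black balls altogether.
After those, each further ball must be black, so 260 + 4 = 264 draws guarantee 4 black balls.

264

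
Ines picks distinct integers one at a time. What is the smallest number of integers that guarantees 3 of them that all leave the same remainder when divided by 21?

43

By the pigeonhole principle, the 21 residue classes mod 21 are the pigeonholes.
With 42 integers one could put 2 in each residue class and have no class reach 3.
The 43rd integer pushes some class to 3, so 21·2 + 1 = 43.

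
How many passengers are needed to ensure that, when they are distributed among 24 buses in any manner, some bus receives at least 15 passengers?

337

With 336 passengers one could put exactly 14 in each of the 24 buses, and no bus would reach 15.
One more passenger must land in a bus that already has 14, giving it 15.
So 24 × 14 + 1 = 337 passengers are required.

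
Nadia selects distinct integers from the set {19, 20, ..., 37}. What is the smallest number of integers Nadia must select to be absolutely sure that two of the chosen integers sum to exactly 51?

A set avoiding the sum 51 can contain at most one of each pair {x, 51−x}, plus the 5 elements whose complement lies outside the range.
The integers 26, …, 37 (12 of them) are such a set: any two sum to at least 26+27 = 53 > 51.
By pigeonhole, any 13th integer completes one of the 7 pairs, so 13 choices force a sum of 51.

13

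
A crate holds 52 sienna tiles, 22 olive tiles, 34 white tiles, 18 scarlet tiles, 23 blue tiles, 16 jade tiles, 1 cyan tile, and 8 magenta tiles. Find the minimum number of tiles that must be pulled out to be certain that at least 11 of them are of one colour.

By pigeonhole, put each drawn tile into a box by colour. The largest draw with every box below 11 takes min(count, 10) from each colour; colours with fewer than 10 contribute all they have.
Σ min(cᵢ, 10) = 10 + 10 + 10 + 10 + 10 + 10 + 1 + 8 = 69.
Draw number 69 + 1 = 70 must push one box to 11.

70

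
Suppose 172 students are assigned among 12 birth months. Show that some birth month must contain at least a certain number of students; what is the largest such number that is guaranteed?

The 12 birth months are the holes and the 172 students are the pigeons.
If every birth month held at most 14 students, the total would be at most 12 × 14 = 168, which is less than 172.
So some birth month holds at least ⌈172/12⌉ = 15 students.

15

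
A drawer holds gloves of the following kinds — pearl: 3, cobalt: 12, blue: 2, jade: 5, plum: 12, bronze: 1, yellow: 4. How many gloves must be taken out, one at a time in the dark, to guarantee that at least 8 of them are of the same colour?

Put each drawn glove into a box by colour. The largest draw with every box below 8 takes min(count, 7) from each colour; colours with fewer than 7 contribute all they have.
Σ min(cᵢ, 7) = 3 + 7 + 2 + 5 + 7 + 1 + 4 = 29.
Draw number 29 + 1 = 30 must push one box to 8.

30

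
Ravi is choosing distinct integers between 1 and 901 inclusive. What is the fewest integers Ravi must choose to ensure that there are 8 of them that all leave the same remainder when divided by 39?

By pigeonhole, the 39 residue classes mod 39 are the pigeonholes.
With 273 integers one could put 7 in each residue class and have no class reach 8.
The 274th integer pushes some class to 8, so 39·7 + 1 = 274.

274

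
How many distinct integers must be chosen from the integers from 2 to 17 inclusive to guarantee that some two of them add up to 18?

Two chosen integers sum to 18 exactly when both halves of some pair {x, 18−x} with 2 ≤ x ≤ 18−x ≤ 16 are chosen — 7 such pairs.
The remaining 2 elements (those with no distinct partner in range) can never complete a 18-sum, so the worst case takes all of them and one from each pair: 2 + 7 = 9.
By the pigeonhole principle, the 10th integer has to be the second member of some pair, so 9 + 1 = 10.

10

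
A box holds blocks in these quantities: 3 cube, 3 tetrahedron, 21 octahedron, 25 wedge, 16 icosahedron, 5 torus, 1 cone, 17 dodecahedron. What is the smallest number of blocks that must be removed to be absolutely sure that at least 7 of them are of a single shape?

37

By pigeonhole, the 8 shapes are the holes; the blocks drawn are the pigeons.
To avoid 7 of any one shape, the worst case takes at most 6 of each shape, or every block of a shape that has fewer than 6.
That gives 3 + 3 + 6 + 6 + 6 + 5 + 1 + 6 = 36 blocks with no shape reaching 7.
The next block forces some shape to 7, so 36 + 1 = 37.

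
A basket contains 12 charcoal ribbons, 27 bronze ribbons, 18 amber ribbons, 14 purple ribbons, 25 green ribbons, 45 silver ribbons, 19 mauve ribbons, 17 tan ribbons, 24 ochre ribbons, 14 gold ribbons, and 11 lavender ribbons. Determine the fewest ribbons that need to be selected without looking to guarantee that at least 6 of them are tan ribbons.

215

In the worst case for collecting tan ribbons, every non-tan ribbon comes out first.
There are 12 + 27 + 18 + 14 + 25 + 45 + 19 + 24 + 14 + 11 = 209 non-tan ribbons altogether.
After those, each further ribbon must be tan, so 209 + 6 = 215 draws guarantee 6 tan ribbons.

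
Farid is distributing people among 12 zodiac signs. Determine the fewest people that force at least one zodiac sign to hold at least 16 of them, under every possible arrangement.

181

With 180 people one could put exactly 15 in each of the 12 zodiac signs, and no zodiac sign would reach 16.
One more person must land in a zodiac sign that already has 15, giving it 16.
So 12 × 15 + 1 = 181 people are required.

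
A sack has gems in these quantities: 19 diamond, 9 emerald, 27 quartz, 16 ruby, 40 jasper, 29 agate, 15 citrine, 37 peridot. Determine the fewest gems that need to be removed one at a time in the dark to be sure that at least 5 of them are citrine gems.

182

In the worst case for collecting citrine gems, every non-citrine gem comes out first.
There are 19 + 9 + 27 + 16 + 40 + 29 + 37 = 177 non-citrine gems altogether.
After those, each further gem must be citrine, so 177 + 5 = 182 draws guarantee 5 citrine gems.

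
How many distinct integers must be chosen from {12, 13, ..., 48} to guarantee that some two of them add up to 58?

Group the elements by complementary pair {x, 58−x}: {12,46}, {13,45}, {14,44}, …, giving 17 two-element pairs, the single value 29 (it cannot pair with itself since the integers are distinct), and 2 integers whose partner 58−x falls outside [12,48].
Treating each of those 20 groups as a pigeonhole, one can pick one integer per group — 20 integers — with no two summing to 58.
The 21st integer lands in an occupied pair, forcing a sum of 58.

21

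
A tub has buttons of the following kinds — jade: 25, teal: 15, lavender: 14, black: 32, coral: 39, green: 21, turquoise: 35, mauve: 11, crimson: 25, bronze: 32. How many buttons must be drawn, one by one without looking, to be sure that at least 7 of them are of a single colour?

61

An adversary could hand out at most 6 buttons per colour: 6 + 6 + 6 + 6 + 6 + 6 + 6 + 6 + 6 + 6 = 60 buttons and still no colour has 7.
One more button lands in a colour already at 6, so 61 draws are enough and 60 are not.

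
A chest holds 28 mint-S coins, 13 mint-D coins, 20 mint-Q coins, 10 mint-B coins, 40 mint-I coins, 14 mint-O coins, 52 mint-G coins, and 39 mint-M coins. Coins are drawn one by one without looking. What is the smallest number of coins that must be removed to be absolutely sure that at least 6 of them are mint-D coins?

In the worst case for collecting mint-D coins, every non-mint-D coin comes out first.
There are 28 + 20 + 10 + 40 + 14 + 52 + 39 = 203 non-mint-D coins altogether.
After those, each further coin must be mint-D, so 203 + 6 = 209 draws guarantee 6 mint-D coins.

209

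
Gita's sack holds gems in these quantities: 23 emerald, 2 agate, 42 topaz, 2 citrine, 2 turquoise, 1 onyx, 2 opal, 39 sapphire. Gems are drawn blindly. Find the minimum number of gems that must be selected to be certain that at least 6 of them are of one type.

Pigeonhole: put each drawn gem into a box by type. The largest draw with every box below 6 takes min(count, 5) from each type; types with fewer than 5 contribute all they have.
Σ min(cᵢ, 5) = 5 + 2 + 5 + 2 + 2 + 1 + 2 + 5 = 24.
Draw number 24 + 1 = 25 must push one box to 6.

25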